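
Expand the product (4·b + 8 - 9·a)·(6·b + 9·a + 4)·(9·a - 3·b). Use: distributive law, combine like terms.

270·a·b² - 72·b³ + 81·a²·b + 468·a·b - 192·b² + 324·a² + 288·a - 96·b - 729·a³

(4·b + 8 - 9·a)·(6·b + 9·a + 4)·(9·a - 3·b)
= (24·b² + 36·a·b + 16·b + 48·b + 72·a + 32 - 54·a·b - 81·a² - 36·a)·(9·a - 3·b)    [distributive law]
= (24·b² - 18·a·b + 64·b + 36·a + 32 - 81·a²)·(9·a - 3·b)    [combine like terms]
= 216·a·b² - 72·b³ - 162·a²·b + 54·a·b² + 576·a·b - 192·b² + 324·a² - 108·a·b + 288·a - 96·b - 729·a³ + 243·a²·b    [distributive law]
= 270·a·b² - 72·b³ + 81·a²·b + 468·a·b - 192·b² + 324·a² + 288·a - 96·b - 729·a³    [combine like terms]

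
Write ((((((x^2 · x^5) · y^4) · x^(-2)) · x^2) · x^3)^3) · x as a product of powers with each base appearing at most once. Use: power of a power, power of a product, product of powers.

((((((x^2 · x^5) · y^4) · x^(-2)) · x^2) · x^3)^3) · x
= ((((((x^2 · x^5) · y^4) · x^(-2)) · x^2)^3) · ((x^3)^3)) · x    [power of a product]
= ((((((x^2 · x^5) · y^4) · x^(-2))^3) · ((x^2)^3)) · ((x^3)^3)) · x    [power of a product]
= ((((((x^2 · x^5) · y^4)^3) · ((x^(-2))^3)) · ((x^2)^3)) · ((x^3)^3)) · x    [power of a product]
= ((((((x^2 · x^5)^3) · ((y^4)^3)) · ((x^(-2))^3)) · ((x^2)^3)) · ((x^3)^3)) · x    [power of a product]
= (((((((x^2)^3) · ((x^5)^3)) · ((y^4)^3)) · ((x^(-2))^3)) · ((x^2)^3)) · ((x^3)^3)) · x    [power of a product]
= (((((x^6 · ((x^5)^3)) · ((y^4)^3)) · ((x^(-2))^3)) · ((x^2)^3)) · ((x^3)^3)) · x    [power of a power]
= (((((x^6 · x^15) · ((y^4)^3)) · ((x^(-2))^3)) · ((x^2)^3)) · ((x^3)^3)) · x    [power of a power]
= ((((x^21 · ((y^4)^3)) · ((x^(-2))^3)) · ((x^2)^3)) · ((x^3)^3)) · x    [product of powers]
= ((((x^21 · y^12) · ((x^(-2))^3)) · ((x^2)^3)) · ((x^3)^3)) · x    [power of a power]
= ((((x^21 · y^12) · x^(-6)) · ((x^2)^3)) · ((x^3)^3)) · x    [power of a power]
= ((((x^21 · y^12) · x^(-6)) · x^6) · ((x^3)^3)) · x    [power of a power]
= ((((x^21 · y^12) · x^(-6)) · x^6) · x^9) · x    [power of a power]
= x^31y^12    [product of powers]

x^31y^12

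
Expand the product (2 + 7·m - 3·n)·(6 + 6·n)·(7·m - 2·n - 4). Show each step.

-84·m - 48 - 294·m·n + 84·n^2 + 294·m^2 + 294·m^2·n - 210·m·n^2 + 36·n^3

(2 + 7·m - 3·n)·(6 + 6·n)·(7·m - 2·n - 4)
= (12 + 12·n + 42·m + 42·m·n - 18·n - 18·n^2)·(7·m - 2·n - 4)    [distributive law]
= (12 - 6·n + 42·m + 42·m·n - 18·n^2)·(7·m - 2·n - 4)    [combine like terms]
= 84·m - 24·n - 48 - 42·m·n + 12·n^2 + 24·n + 294·m^2 - 84·m·n - 168·m + 294·m^2·n - 84·m·n^2 - 168·m·n - 126·m·n^2 + 36·n^3 + 72·n^2    [distributive law]
= -84·m - 48 - 294·m·n + 84·n^2 + 294·m^2 + 294·m^2·n - 210·m·n^2 + 36·n^3    [combine like terms]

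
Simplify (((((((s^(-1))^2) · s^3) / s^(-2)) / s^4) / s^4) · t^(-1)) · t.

s^(-5)

(((((((s^(-1))^2) · s^3) / s^(-2)) / s^4) / s^4) · t^(-1)) · t
= (((((s^(-2) · s^3) / s^(-2)) / s^4) / s^4) · t^(-1)) · t    [power of a power]
= ((((s / s^(-2)) / s^4) / s^4) · t^(-1)) · t    [product of powers]
= (((s^3 / s^4) / s^4) · t^(-1)) · t    [quotient of powers]
= ((s^(-1) / s^4) · t^(-1)) · t    [quotient of powers]
= (s^(-5) · t^(-1)) · t    [quotient of powers]
= s^(-5)    [product of powers]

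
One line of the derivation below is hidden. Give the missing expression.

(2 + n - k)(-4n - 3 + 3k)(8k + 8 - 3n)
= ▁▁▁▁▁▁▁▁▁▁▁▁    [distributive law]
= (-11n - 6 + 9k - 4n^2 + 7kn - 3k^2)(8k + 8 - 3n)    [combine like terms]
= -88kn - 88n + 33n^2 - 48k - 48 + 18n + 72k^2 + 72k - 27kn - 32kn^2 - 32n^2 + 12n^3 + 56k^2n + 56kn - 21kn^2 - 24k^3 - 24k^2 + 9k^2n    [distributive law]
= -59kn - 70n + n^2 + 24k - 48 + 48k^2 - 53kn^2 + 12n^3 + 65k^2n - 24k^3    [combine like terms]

After distributive law, the bracketed line is:

(-8n - 6 + 6k - 4n^2 - 3n + 3kn + 4kn + 3k - 3k^2)(8k + 8 - 3n)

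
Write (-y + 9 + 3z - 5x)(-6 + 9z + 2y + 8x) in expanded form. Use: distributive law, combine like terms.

(-y + 9 + 3z - 5x)(-6 + 9z + 2y + 8x)
= 6y - 9yz - 2y^2 - 8xy - 54 + 81z + 18y + 72x - 18z + 27z^2 + 6yz + 24xz + 30x - 45xz - 10xy - 40x^2    [distributive law]
= 24y - 3yz - 2y^2 - 18xy - 54 + 63z + 102x + 27z^2 - 21xz - 40x^2    [combine like terms]

24y - 3yz - 2y^2 - 18xy - 54 + 63z + 102x + 27z^2 - 21xz - 40x^2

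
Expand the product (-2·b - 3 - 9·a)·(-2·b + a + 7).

(-2·b - 3 - 9·a)·(-2·b + a + 7)
= 4·b^2 - 2·a·b - 14·b + 6·b - 3·a - 21 + 18·a·b - 9·a^2 - 63·a    [distributive law]
= 4·b^2 + 16·a·b - 8·b - 66·a - 21 - 9·a^2    [combine like terms]

4·b^2 + 16·a·b - 8·b - 66·a - 21 - 9·a^2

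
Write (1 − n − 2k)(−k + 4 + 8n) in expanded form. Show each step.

(1 − n − 2k)(−k + 4 + 8n)
= −k + 4 + 8n + kn − 4n − 8n^2 + 2k^2 − 8k − 16kn    [distributive law]
= −9k + 4 + 4n − 15kn − 8n^2 + 2k^2    [combine like terms]

−9k + 4 + 4n − 15kn − 8n^2 + 2k^2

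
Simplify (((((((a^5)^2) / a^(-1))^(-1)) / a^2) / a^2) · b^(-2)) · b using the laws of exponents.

a^(-15)b^(-1)

(((((((a^5)^2) / a^(-1))^(-1)) / a^2) / a^2) · b^(-2)) · b
= (((((((a^5)^2)^(-1)) / ((a^(-1))^(-1))) / a^2) / a^2) · b^(-2)) · b    [power of a quotient]
= ((((((a^5)^(-2)) / ((a^(-1))^(-1))) / a^2) / a^2) · b^(-2)) · b    [power of a power]
= ((((a^(-10) / ((a^(-1))^(-1))) / a^2) / a^2) · b^(-2)) · b    [power of a power]
= ((((a^(-10) / a) / a^2) / a^2) · b^(-2)) · b    [power of a power]
= (((a^(-11) / a^2) / a^2) · b^(-2)) · b    [quotient of powers]
= ((a^(-13) / a^2) · b^(-2)) · b    [quotient of powers]
= (a^(-15) · b^(-2)) · b    [quotient of powers]
= a^(-15)b^(-1)    [product of powers]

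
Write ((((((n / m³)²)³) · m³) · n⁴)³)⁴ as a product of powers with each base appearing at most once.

m⁻¹⁸⁰n¹²⁰

((((((n / m³)²)³) · m³) · n⁴)³)⁴
= (((((n / m³)²)³) · m³) · n⁴)¹²    [power of a power]
= (((((n / m³)²)³) · m³)¹²) · ((n⁴)¹²)    [power of a product]
= (((((n / m³)²)³)¹²) · ((m³)¹²)) · ((n⁴)¹²)    [power of a product]
= ((((n / m³)²)³⁶) · ((m³)¹²)) · ((n⁴)¹²)    [power of a power]
= (((n / m³)⁷²) · ((m³)¹²)) · ((n⁴)¹²)    [power of a power]
= (((n⁷²) / ((m³)⁷²)) · ((m³)¹²)) · ((n⁴)¹²)    [power of a quotient]
= ((n⁷² / m²¹⁶) · ((m³)¹²)) · ((n⁴)¹²)    [power of a power]
= ((n⁷² / m²¹⁶) · m³⁶) · ((n⁴)¹²)    [power of a power]
= ((n⁷² / m²¹⁶) · m³⁶) · n⁴⁸    [power of a power]
= m⁻¹⁸⁰n¹²⁰    [quotient of powers; product of powers]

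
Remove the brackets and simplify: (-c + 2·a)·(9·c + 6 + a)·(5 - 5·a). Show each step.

(-c + 2·a)·(9·c + 6 + a)·(5 - 5·a)
= (-9·c² - 6·c - a·c + 18·a·c + 12·a + 2·a²)·(5 - 5·a)    [distributive law]
= (-9·c² - 6·c + 17·a·c + 12·a + 2·a²)·(5 - 5·a)    [combine like terms]
= -45·c² + 45·a·c² - 30·c + 30·a·c + 85·a·c - 85·a²·c + 60·a - 60·a² + 10·a² - 10·a³    [distributive law]
= -45·c² + 45·a·c² - 30·c + 115·a·c - 85·a²·c + 60·a - 50·a² - 10·a³    [combine like terms]

-45·c² + 45·a·c² - 30·c + 115·a·c - 85·a²·c + 60·a - 50·a² - 10·a³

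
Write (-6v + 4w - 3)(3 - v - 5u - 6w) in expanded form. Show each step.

(-6v + 4w - 3)(3 - v - 5u - 6w)
= -18v + 6v² + 30uv + 36vw + 12w - 4vw - 20uw - 24w² - 9 + 3v + 15u + 18w    [distributive law]
= -15v + 6v² + 30uv + 32vw + 30w - 20uw - 24w² - 9 + 15u    [combine like terms]

-15v + 6v² + 30uv + 32vw + 30w - 20uw - 24w² - 9 + 15u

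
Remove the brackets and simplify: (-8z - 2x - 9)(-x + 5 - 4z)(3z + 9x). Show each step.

336xz² + 150x²z - 12z² - 39xz + 96z³ + 18x³ - 9x² - 135z - 405x

(-8z - 2x - 9)(-x + 5 - 4z)(3z + 9x)
= (8xz - 40z + 32z² + 2x² - 10x + 8xz + 9x - 45 + 36z)(3z + 9x)    [distributive law]
= (16xz - 4z + 32z² + 2x² - x - 45)(3z + 9x)    [combine like terms]
= 48xz² + 144x²z - 12z² - 36xz + 96z³ + 288xz² + 6x²z + 18x³ - 3xz - 9x² - 135z - 405x    [distributive law]
= 336xz² + 150x²z - 12z² - 39xz + 96z³ + 18x³ - 9x² - 135z - 405x    [combine like terms]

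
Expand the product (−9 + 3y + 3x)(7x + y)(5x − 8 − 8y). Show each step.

−483x^2 + 504x + 267xy + 72y + 48y^2 − 48x^2y − 177xy^2 − 24y^3 + 105x^3

(−9 + 3y + 3x)(7x + y)(5x − 8 − 8y)
= (−63x − 9y + 21xy + 3y^2 + 21x^2 + 3xy)(5x − 8 − 8y)    [distributive law]
= (−63x − 9y + 24xy + 3y^2 + 21x^2)(5x − 8 − 8y)    [combine like terms]
= −315x^2 + 504x + 504xy − 45xy + 72y + 72y^2 + 120x^2y − 192xy − 192xy^2 + 15xy^2 − 24y^2 − 24y^3 + 105x^3 − 168x^2 − 168x^2y    [distributive law]
= −483x^2 + 504x + 267xy + 72y + 48y^2 − 48x^2y − 177xy^2 − 24y^3 + 105x^3    [combine like terms]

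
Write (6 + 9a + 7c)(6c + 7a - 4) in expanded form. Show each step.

8c + 6a - 24 + 103ac + 63a^2 + 42c^2

(6 + 9a + 7c)(6c + 7a - 4)
= 36c + 42a - 24 + 54ac + 63a^2 - 36a + 42c^2 + 49ac - 28c    [distributive law]
= 8c + 6a - 24 + 103ac + 63a^2 + 42c^2    [combine like terms]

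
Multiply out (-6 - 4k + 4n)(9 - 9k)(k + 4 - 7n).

18k - 216 + 522n + 162k^2 - 234kn + 36k^3 - 288k^2n - 252n^2 + 252kn^2

(-6 - 4k + 4n)(9 - 9k)(k + 4 - 7n)
= (-54 + 54k - 36k + 36k^2 + 36n - 36kn)(k + 4 - 7n)    [distributive law]
= (-54 + 18k + 36k^2 + 36n - 36kn)(k + 4 - 7n)    [combine like terms]
= -54k - 216 + 378n + 18k^2 + 72k - 126kn + 36k^3 + 144k^2 - 252k^2n + 36kn + 144n - 252n^2 - 36k^2n - 144kn + 252kn^2    [distributive law]
= 18k - 216 + 522n + 162k^2 - 234kn + 36k^3 - 288k^2n - 252n^2 + 252kn^2    [combine like terms]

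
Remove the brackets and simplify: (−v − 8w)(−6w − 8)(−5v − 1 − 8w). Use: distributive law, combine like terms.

(−v − 8w)(−6w − 8)(−5v − 1 − 8w)
= (6vw + 8v + 48w² + 64w)(−5v − 1 − 8w)    [distributive law]
= −30v²w − 6vw − 48vw² − 40v² − 8v − 64vw − 240vw² − 48w² − 384w³ − 320vw − 64w − 512w²    [distributive law]
= −30v²w − 390vw − 288vw² − 40v² − 8v − 560w² − 384w³ − 64w    [combine like terms]

−30v²w − 390vw − 288vw² − 40v² − 8v − 560w² − 384w³ − 64w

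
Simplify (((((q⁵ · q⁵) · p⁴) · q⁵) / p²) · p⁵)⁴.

(((((q⁵ · q⁵) · p⁴) · q⁵) / p²) · p⁵)⁴
= (((((q⁵ · q⁵) · p⁴) · q⁵) / p²)⁴) · ((p⁵)⁴)    [power of a product]
= (((((q⁵ · q⁵) · p⁴) · q⁵)⁴) / ((p²)⁴)) · ((p⁵)⁴)    [power of a quotient]
= (((((q⁵ · q⁵) · p⁴)⁴) · ((q⁵)⁴)) / ((p²)⁴)) · ((p⁵)⁴)    [power of a product]
= (((((q⁵ · q⁵)⁴) · ((p⁴)⁴)) · ((q⁵)⁴)) / ((p²)⁴)) · ((p⁵)⁴)    [power of a product]
= ((((((q⁵)⁴) · ((q⁵)⁴)) · ((p⁴)⁴)) · ((q⁵)⁴)) / ((p²)⁴)) · ((p⁵)⁴)    [power of a product]
= ((((q²⁰ · ((q⁵)⁴)) · ((p⁴)⁴)) · ((q⁵)⁴)) / ((p²)⁴)) · ((p⁵)⁴)    [power of a power]
= ((((q²⁰ · q²⁰) · ((p⁴)⁴)) · ((q⁵)⁴)) / ((p²)⁴)) · ((p⁵)⁴)    [power of a power]
= (((q⁴⁰ · ((p⁴)⁴)) · ((q⁵)⁴)) / ((p²)⁴)) · ((p⁵)⁴)    [product of powers]
= (((q⁴⁰ · p¹⁶) · ((q⁵)⁴)) / ((p²)⁴)) · ((p⁵)⁴)    [power of a power]
= (((q⁴⁰ · p¹⁶) · q²⁰) / ((p²)⁴)) · ((p⁵)⁴)    [power of a power]
= (((q⁴⁰ · p¹⁶) · q²⁰) / p⁸) · ((p⁵)⁴)    [power of a power]
= (((q⁴⁰ · p¹⁶) · q²⁰) / p⁸) · p²⁰    [power of a power]
= p²⁸q⁶⁰    [quotient of powers; product of powers]

p²⁸q⁶⁰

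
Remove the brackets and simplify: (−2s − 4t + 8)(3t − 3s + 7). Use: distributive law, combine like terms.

6st + 6s^2 − 38s − 12t^2 − 4t + 56

(−2s − 4t + 8)(3t − 3s + 7)
= −6st + 6s^2 − 14s − 12t^2 + 12st − 28t + 24t − 24s + 56    [distributive law]
= 6st + 6s^2 − 38s − 12t^2 − 4t + 56    [combine like terms]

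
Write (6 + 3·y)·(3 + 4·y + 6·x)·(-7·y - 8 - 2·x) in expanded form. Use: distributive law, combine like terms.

-390·y - 144 - 324·x - 327·y^2 - 462·x·y - 72·x^2 - 84·y^3 - 150·x·y^2 - 36·x^2·y

(6 + 3·y)·(3 + 4·y + 6·x)·(-7·y - 8 - 2·x)
= (18 + 24·y + 36·x + 9·y + 12·y^2 + 18·x·y)·(-7·y - 8 - 2·x)    [distributive law]
= (18 + 33·y + 36·x + 12·y^2 + 18·x·y)·(-7·y - 8 - 2·x)    [combine like terms]
= -126·y - 144 - 36·x - 231·y^2 - 264·y - 66·x·y - 252·x·y - 288·x - 72·x^2 - 84·y^3 - 96·y^2 - 24·x·y^2 - 126·x·y^2 - 144·x·y - 36·x^2·y    [distributive law]
= -390·y - 144 - 324·x - 327·y^2 - 462·x·y - 72·x^2 - 84·y^3 - 150·x·y^2 - 36·x^2·y    [combine like terms]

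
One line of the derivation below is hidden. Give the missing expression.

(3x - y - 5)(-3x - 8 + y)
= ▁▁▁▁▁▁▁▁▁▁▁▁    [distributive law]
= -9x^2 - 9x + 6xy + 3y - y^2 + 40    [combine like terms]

After distributive law, the bracketed line is:

-9x^2 - 24x + 3xy + 3xy + 8y - y^2 + 15x + 40 - 5y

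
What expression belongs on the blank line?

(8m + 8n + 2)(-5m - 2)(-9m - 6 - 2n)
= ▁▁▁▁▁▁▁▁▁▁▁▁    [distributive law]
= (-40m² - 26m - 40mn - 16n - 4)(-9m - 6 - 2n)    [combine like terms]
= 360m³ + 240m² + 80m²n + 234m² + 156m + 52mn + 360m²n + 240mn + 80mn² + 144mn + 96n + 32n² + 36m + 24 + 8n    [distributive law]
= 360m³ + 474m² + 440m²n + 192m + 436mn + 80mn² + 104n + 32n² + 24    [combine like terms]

After distributive law, the bracketed line is:

(-40m² - 16m - 40mn - 16n - 10m - 4)(-9m - 6 - 2n)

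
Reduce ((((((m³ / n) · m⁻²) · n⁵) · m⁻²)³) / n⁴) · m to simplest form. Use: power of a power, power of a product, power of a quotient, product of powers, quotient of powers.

m⁻²n⁸

((((((m³ / n) · m⁻²) · n⁵) · m⁻²)³) / n⁴) · m
= ((((((m³ / n) · m⁻²) · n⁵)³) · ((m⁻²)³)) / n⁴) · m    [power of a product]
= ((((((m³ / n) · m⁻²)³) · ((n⁵)³)) · ((m⁻²)³)) / n⁴) · m    [power of a product]
= ((((((m³ / n)³) · ((m⁻²)³)) · ((n⁵)³)) · ((m⁻²)³)) / n⁴) · m    [power of a product]
= (((((((m³)³) / (n³)) · ((m⁻²)³)) · ((n⁵)³)) · ((m⁻²)³)) / n⁴) · m    [power of a quotient]
= (((((m⁹ / (n³)) · ((m⁻²)³)) · ((n⁵)³)) · ((m⁻²)³)) / n⁴) · m    [power of a power]
= (((((m⁹ / n³) · m⁻⁶) · ((n⁵)³)) · ((m⁻²)³)) / n⁴) · m    [power of a power]
= (((((m⁹ / n³) · m⁻⁶) · n¹⁵) · ((m⁻²)³)) / n⁴) · m    [power of a power]
= (((((m⁹ / n³) · m⁻⁶) · n¹⁵) · m⁻⁶) / n⁴) · m    [power of a power]
= m⁻²n⁸    [quotient of powers; product of powers]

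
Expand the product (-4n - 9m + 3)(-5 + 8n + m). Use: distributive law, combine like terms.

(-4n - 9m + 3)(-5 + 8n + m)
= 20n - 32n^2 - 4mn + 45m - 72mn - 9m^2 - 15 + 24n + 3m    [distributive law]
= 44n - 32n^2 - 76mn + 48m - 9m^2 - 15    [combine like terms]

44n - 32n^2 - 76mn + 48m - 9m^2 - 15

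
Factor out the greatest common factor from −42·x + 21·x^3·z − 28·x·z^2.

−42·x + 21·x^3·z − 28·x·z^2
= 7(−6·x + 3·x^3·z − 4·x·z^2)    [factor out 7]
= 7·x(−6 + 3·x^2·z − 4·z^2)    [factor out x]

7·x(−6 + 3·x^2·z − 4·z^2)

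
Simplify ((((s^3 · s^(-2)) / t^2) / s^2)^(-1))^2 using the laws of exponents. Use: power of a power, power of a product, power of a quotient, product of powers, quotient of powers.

((((s^3 · s^(-2)) / t^2) / s^2)^(-1))^2
= (((s^3 · s^(-2)) / t^2) / s^2)^(-2)    [power of a power]
= (((s^3 · s^(-2)) / t^2)^(-2)) / ((s^2)^(-2))    [power of a quotient]
= (((s^3 · s^(-2))^(-2)) / ((t^2)^(-2))) / ((s^2)^(-2))    [power of a quotient]
= ((((s^3)^(-2)) · ((s^(-2))^(-2))) / ((t^2)^(-2))) / ((s^2)^(-2))    [power of a product]
= ((s^(-6) · ((s^(-2))^(-2))) / ((t^2)^(-2))) / ((s^2)^(-2))    [power of a power]
= ((s^(-6) · s^4) / ((t^2)^(-2))) / ((s^2)^(-2))    [power of a power]
= (s^(-2) / ((t^2)^(-2))) / ((s^2)^(-2))    [product of powers]
= (s^(-2) / t^(-4)) / ((s^2)^(-2))    [power of a power]
= (s^(-2) / t^(-4)) / s^(-4)    [power of a power]
= s^2t^4    [quotient of powers]

s^2t^4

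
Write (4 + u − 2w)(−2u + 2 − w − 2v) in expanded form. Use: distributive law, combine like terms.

(4 + u − 2w)(−2u + 2 − w − 2v)
= −8u + 8 − 4w − 8v − 2u² + 2u − uw − 2uv + 4uw − 4w + 2w² + 4vw    [distributive law]
= −6u + 8 − 8w − 8v − 2u² + 3uw − 2uv + 2w² + 4vw    [combine like terms]

−6u + 8 − 8w − 8v − 2u² + 3uw − 2uv + 2w² + 4vw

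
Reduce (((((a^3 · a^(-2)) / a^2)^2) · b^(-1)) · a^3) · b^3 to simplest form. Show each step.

ab^2

(((((a^3 · a^(-2)) / a^2)^2) · b^(-1)) · a^3) · b^3
= (((((a^3 · a^(-2))^2) / ((a^2)^2)) · b^(-1)) · a^3) · b^3    [power of a quotient]
= ((((((a^3)^2) · ((a^(-2))^2)) / ((a^2)^2)) · b^(-1)) · a^3) · b^3    [power of a product]
= ((((a^6 · ((a^(-2))^2)) / ((a^2)^2)) · b^(-1)) · a^3) · b^3    [power of a power]
= ((((a^6 · a^(-4)) / ((a^2)^2)) · b^(-1)) · a^3) · b^3    [power of a power]
= (((a^2 / ((a^2)^2)) · b^(-1)) · a^3) · b^3    [product of powers]
= (((a^2 / a^4) · b^(-1)) · a^3) · b^3    [power of a power]
= ((a^(-2) · b^(-1)) · a^3) · b^3    [quotient of powers]
= ab^2    [product of powers]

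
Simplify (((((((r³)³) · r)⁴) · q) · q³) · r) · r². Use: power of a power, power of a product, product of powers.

(((((((r³)³) · r)⁴) · q) · q³) · r) · r²
= (((((((r³)³)⁴) · (r⁴)) · q) · q³) · r) · r²    [power of a product]
= ((((((r³)¹²) · (r⁴)) · q) · q³) · r) · r²    [power of a power]
= ((((r³⁶ · (r⁴)) · q) · q³) · r) · r²    [power of a power]
= (((r⁴⁰ · q) · q³) · r) · r²    [product of powers]
= q⁴r⁴³    [product of powers]

q⁴r⁴³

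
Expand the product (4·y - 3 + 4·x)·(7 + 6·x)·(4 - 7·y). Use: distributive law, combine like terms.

(4·y - 3 + 4·x)·(7 + 6·x)·(4 - 7·y)
= (28·y + 24·x·y - 21 - 18·x + 28·x + 24·x^2)·(4 - 7·y)    [distributive law]
= (28·y + 24·x·y - 21 + 10·x + 24·x^2)·(4 - 7·y)    [combine like terms]
= 112·y - 196·y^2 + 96·x·y - 168·x·y^2 - 84 + 147·y + 40·x - 70·x·y + 96·x^2 - 168·x^2·y    [distributive law]
= 259·y - 196·y^2 + 26·x·y - 168·x·y^2 - 84 + 40·x + 96·x^2 - 168·x^2·y    [combine like terms]

259·y - 196·y^2 + 26·x·y - 168·x·y^2 - 84 + 40·x + 96·x^2 - 168·x^2·y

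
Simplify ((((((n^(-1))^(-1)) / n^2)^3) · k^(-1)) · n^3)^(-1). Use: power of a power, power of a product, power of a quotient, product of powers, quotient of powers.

k

((((((n^(-1))^(-1)) / n^2)^3) · k^(-1)) · n^3)^(-1)
= ((((((n^(-1))^(-1)) / n^2)^3) · k^(-1))^(-1)) · ((n^3)^(-1))    [power of a product]
= ((((((n^(-1))^(-1)) / n^2)^3)^(-1)) · ((k^(-1))^(-1))) · ((n^3)^(-1))    [power of a product]
= (((((n^(-1))^(-1)) / n^2)^(-3)) · ((k^(-1))^(-1))) · ((n^3)^(-1))    [power of a power]
= (((((n^(-1))^(-1))^(-3)) / ((n^2)^(-3))) · ((k^(-1))^(-1))) · ((n^3)^(-1))    [power of a quotient]
= ((((n^(-1))^3) / ((n^2)^(-3))) · ((k^(-1))^(-1))) · ((n^3)^(-1))    [power of a power]
= ((n^(-3) / ((n^2)^(-3))) · ((k^(-1))^(-1))) · ((n^3)^(-1))    [power of a power]
= ((n^(-3) / n^(-6)) · ((k^(-1))^(-1))) · ((n^3)^(-1))    [power of a power]
= (n^3 · ((k^(-1))^(-1))) · ((n^3)^(-1))    [quotient of powers]
= (n^3 · k) · ((n^3)^(-1))    [power of a power]
= (n^3 · k) · n^(-3)    [power of a power]
= k    [product of powers]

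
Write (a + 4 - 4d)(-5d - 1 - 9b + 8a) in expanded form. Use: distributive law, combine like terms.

(a + 4 - 4d)(-5d - 1 - 9b + 8a)
= -5ad - a - 9ab + 8a^2 - 20d - 4 - 36b + 32a + 20d^2 + 4d + 36bd - 32ad    [distributive law]
= -37ad + 31a - 9ab + 8a^2 - 16d - 4 - 36b + 20d^2 + 36bd    [combine like terms]

-37ad + 31a - 9ab + 8a^2 - 16d - 4 - 36b + 20d^2 + 36bd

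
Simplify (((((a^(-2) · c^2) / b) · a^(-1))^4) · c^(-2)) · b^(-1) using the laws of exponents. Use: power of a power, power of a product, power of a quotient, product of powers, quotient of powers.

a^(-12)b^(-5)c^6

(((((a^(-2) · c^2) / b) · a^(-1))^4) · c^(-2)) · b^(-1)
= (((((a^(-2) · c^2) / b)^4) · ((a^(-1))^4)) · c^(-2)) · b^(-1)    [power of a product]
= (((((a^(-2) · c^2)^4) / (b^4)) · ((a^(-1))^4)) · c^(-2)) · b^(-1)    [power of a quotient]
= ((((((a^(-2))^4) · ((c^2)^4)) / (b^4)) · ((a^(-1))^4)) · c^(-2)) · b^(-1)    [power of a product]
= ((((a^(-8) · ((c^2)^4)) / (b^4)) · ((a^(-1))^4)) · c^(-2)) · b^(-1)    [power of a power]
= ((((a^(-8) · c^8) / (b^4)) · ((a^(-1))^4)) · c^(-2)) · b^(-1)    [power of a power]
= ((((a^(-8) · c^8) / b^4) · a^(-4)) · c^(-2)) · b^(-1)    [power of a power]
= a^(-12)b^(-5)c^6    [quotient of powers; product of powers]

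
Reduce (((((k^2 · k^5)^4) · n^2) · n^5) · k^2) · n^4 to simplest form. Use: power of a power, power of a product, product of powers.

k^30n^11

(((((k^2 · k^5)^4) · n^2) · n^5) · k^2) · n^4
= ((((((k^2)^4) · ((k^5)^4)) · n^2) · n^5) · k^2) · n^4    [power of a product]
= ((((k^8 · ((k^5)^4)) · n^2) · n^5) · k^2) · n^4    [power of a power]
= ((((k^8 · k^20) · n^2) · n^5) · k^2) · n^4    [power of a power]
= (((k^28 · n^2) · n^5) · k^2) · n^4    [product of powers]
= k^30n^11    [product of powers]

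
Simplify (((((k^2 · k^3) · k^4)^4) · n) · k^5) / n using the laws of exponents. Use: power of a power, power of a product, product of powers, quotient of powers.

k^41

(((((k^2 · k^3) · k^4)^4) · n) · k^5) / n
= (((((k^2 · k^3)^4) · ((k^4)^4)) · n) · k^5) / n    [power of a product]
= ((((((k^2)^4) · ((k^3)^4)) · ((k^4)^4)) · n) · k^5) / n    [power of a product]
= ((((k^8 · ((k^3)^4)) · ((k^4)^4)) · n) · k^5) / n    [power of a power]
= ((((k^8 · k^12) · ((k^4)^4)) · n) · k^5) / n    [power of a power]
= (((k^20 · ((k^4)^4)) · n) · k^5) / n    [product of powers]
= (((k^20 · k^16) · n) · k^5) / n    [power of a power]
= ((k^36 · n) · k^5) / n    [product of powers]
= k^41    [quotient of powers; product of powers]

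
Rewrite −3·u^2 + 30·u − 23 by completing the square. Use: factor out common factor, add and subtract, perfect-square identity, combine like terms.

−3(u − 5)^2 + 52

−3·u^2 + 30·u − 23
= −3(u^2 − 10·u) − 23    [factor out -3 from the u-terms]
= −3(u^2 − 10·u + 25 − 25) − 23    [add and subtract 25 inside the bracket]
= −3(u − 5)^2 + 75 − 23    [perfect-square identity]
= −3(u − 5)^2 + 52    [combine constants]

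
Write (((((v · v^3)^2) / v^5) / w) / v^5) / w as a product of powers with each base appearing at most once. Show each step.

(((((v · v^3)^2) / v^5) / w) / v^5) / w
= (((((v^2) · ((v^3)^2)) / v^5) / w) / v^5) / w    [power of a product]
= ((((v^2 · v^6) / v^5) / w) / v^5) / w    [power of a power]
= (((v^8 / v^5) / w) / v^5) / w    [product of powers]
= ((v^3 / w) / v^5) / w    [quotient of powers]
= v^(-2)w^(-2)    [quotient of powers; product of powers]

v^(-2)w^(-2)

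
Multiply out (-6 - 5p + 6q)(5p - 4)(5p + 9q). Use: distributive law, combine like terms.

(-6 - 5p + 6q)(5p - 4)(5p + 9q)
= (-30p + 24 - 25p² + 20p + 30pq - 24q)(5p + 9q)    [distributive law]
= (-10p + 24 - 25p² + 30pq - 24q)(5p + 9q)    [combine like terms]
= -50p² - 90pq + 120p + 216q - 125p³ - 225p²q + 150p²q + 270pq² - 120pq - 216q²    [distributive law]
= -50p² - 210pq + 120p + 216q - 125p³ - 75p²q + 270pq² - 216q²    [combine like terms]

-50p² - 210pq + 120p + 216q - 125p³ - 75p²q + 270pq² - 216q²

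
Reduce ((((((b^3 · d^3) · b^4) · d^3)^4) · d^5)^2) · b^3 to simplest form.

((((((b^3 · d^3) · b^4) · d^3)^4) · d^5)^2) · b^3
= ((((((b^3 · d^3) · b^4) · d^3)^4)^2) · ((d^5)^2)) · b^3    [power of a product]
= (((((b^3 · d^3) · b^4) · d^3)^8) · ((d^5)^2)) · b^3    [power of a power]
= (((((b^3 · d^3) · b^4)^8) · ((d^3)^8)) · ((d^5)^2)) · b^3    [power of a product]
= (((((b^3 · d^3)^8) · ((b^4)^8)) · ((d^3)^8)) · ((d^5)^2)) · b^3    [power of a product]
= ((((((b^3)^8) · ((d^3)^8)) · ((b^4)^8)) · ((d^3)^8)) · ((d^5)^2)) · b^3    [power of a product]
= ((((b^24 · ((d^3)^8)) · ((b^4)^8)) · ((d^3)^8)) · ((d^5)^2)) · b^3    [power of a power]
= ((((b^24 · d^24) · ((b^4)^8)) · ((d^3)^8)) · ((d^5)^2)) · b^3    [power of a power]
= ((((b^24 · d^24) · b^32) · ((d^3)^8)) · ((d^5)^2)) · b^3    [power of a power]
= ((((b^24 · d^24) · b^32) · d^24) · ((d^5)^2)) · b^3    [power of a power]
= ((((b^24 · d^24) · b^32) · d^24) · d^10) · b^3    [power of a power]
= b^59d^58    [product of powers]

b^59d^58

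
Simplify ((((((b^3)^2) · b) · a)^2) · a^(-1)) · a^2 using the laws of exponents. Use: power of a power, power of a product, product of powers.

((((((b^3)^2) · b) · a)^2) · a^(-1)) · a^2
= ((((((b^3)^2) · b)^2) · (a^2)) · a^(-1)) · a^2    [power of a product]
= ((((((b^3)^2)^2) · (b^2)) · (a^2)) · a^(-1)) · a^2    [power of a product]
= (((((b^3)^4) · (b^2)) · (a^2)) · a^(-1)) · a^2    [power of a power]
= (((b^12 · (b^2)) · (a^2)) · a^(-1)) · a^2    [power of a power]
= ((b^14 · (a^2)) · a^(-1)) · a^2    [product of powers]
= a^3b^14    [product of powers]

a^3b^14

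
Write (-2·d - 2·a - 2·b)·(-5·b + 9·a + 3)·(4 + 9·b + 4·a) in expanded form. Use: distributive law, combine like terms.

-14·b·d + 90·b²·d - 122·a·b·d - 96·a·d - 72·a²·d - 24·d - 110·a·b - 32·a·b² - 194·a²·b - 96·a² - 72·a³ - 24·a - 14·b² + 90·b³ - 24·b

(-2·d - 2·a - 2·b)·(-5·b + 9·a + 3)·(4 + 9·b + 4·a)
= (10·b·d - 18·a·d - 6·d + 10·a·b - 18·a² - 6·a + 10·b² - 18·a·b - 6·b)·(4 + 9·b + 4·a)    [distributive law]
= (10·b·d - 18·a·d - 6·d - 8·a·b - 18·a² - 6·a + 10·b² - 6·b)·(4 + 9·b + 4·a)    [combine like terms]
= 40·b·d + 90·b²·d + 40·a·b·d - 72·a·d - 162·a·b·d - 72·a²·d - 24·d - 54·b·d - 24·a·d - 32·a·b - 72·a·b² - 32·a²·b - 72·a² - 162·a²·b - 72·a³ - 24·a - 54·a·b - 24·a² + 40·b² + 90·b³ + 40·a·b² - 24·b - 54·b² - 24·a·b    [distributive law]
= -14·b·d + 90·b²·d - 122·a·b·d - 96·a·d - 72·a²·d - 24·d - 110·a·b - 32·a·b² - 194·a²·b - 96·a² - 72·a³ - 24·a - 14·b² + 90·b³ - 24·b    [combine like terms]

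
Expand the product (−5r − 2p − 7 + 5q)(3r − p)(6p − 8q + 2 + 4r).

−94pr² + 180qr² − 114r² − 60r³ + 2p²r + 78pqr − 100pr + 12p³ − 46p²q + 46p² + 198qr − 42r − 66pq + 14p − 120q²r + 40pq²

(−5r − 2p − 7 + 5q)(3r − p)(6p − 8q + 2 + 4r)
= (−15r² + 5pr − 6pr + 2p² − 21r + 7p + 15qr − 5pq)(6p − 8q + 2 + 4r)    [distributive law]
= (−15r² − pr + 2p² − 21r + 7p + 15qr − 5pq)(6p − 8q + 2 + 4r)    [combine like terms]
= −90pr² + 120qr² − 30r² − 60r³ − 6p²r + 8pqr − 2pr − 4pr² + 12p³ − 16p²q + 4p² + 8p²r − 126pr + 168qr − 42r − 84r² + 42p² − 56pq + 14p + 28pr + 90pqr − 120q²r + 30qr + 60qr² − 30p²q + 40pq² − 10pq − 20pqr    [distributive law]
= −94pr² + 180qr² − 114r² − 60r³ + 2p²r + 78pqr − 100pr + 12p³ − 46p²q + 46p² + 198qr − 42r − 66pq + 14p − 120q²r + 40pq²    [combine like terms]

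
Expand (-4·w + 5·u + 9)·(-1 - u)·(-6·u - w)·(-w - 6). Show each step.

34·u·w² + 6·u·w + 4·w³ + 15·w² + 19·u²·w² + 30·u²·w + 4·u·w³ - 504·u² - 30·u³·w - 180·u³ - 324·u - 54·w

(-4·w + 5·u + 9)·(-1 - u)·(-6·u - w)·(-w - 6)
= (4·w + 4·u·w - 5·u - 5·u² - 9 - 9·u)·(-6·u - w)·(-w - 6)    [distributive law]
= (4·w + 4·u·w - 14·u - 5·u² - 9)·(-6·u - w)·(-w - 6)    [combine like terms]
= (-24·u·w - 4·w² - 24·u²·w - 4·u·w² + 84·u² + 14·u·w + 30·u³ + 5·u²·w + 54·u + 9·w)·(-w - 6)    [distributive law]
= (-10·u·w - 4·w² - 19·u²·w - 4·u·w² + 84·u² + 30·u³ + 54·u + 9·w)·(-w - 6)    [combine like terms]
= 10·u·w² + 60·u·w + 4·w³ + 24·w² + 19·u²·w² + 114·u²·w + 4·u·w³ + 24·u·w² - 84·u²·w - 504·u² - 30·u³·w - 180·u³ - 54·u·w - 324·u - 9·w² - 54·w    [distributive law]
= 34·u·w² + 6·u·w + 4·w³ + 15·w² + 19·u²·w² + 30·u²·w + 4·u·w³ - 504·u² - 30·u³·w - 180·u³ - 324·u - 54·w    [combine like terms]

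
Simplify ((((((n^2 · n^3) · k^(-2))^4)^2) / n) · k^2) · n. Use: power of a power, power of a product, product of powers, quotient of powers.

((((((n^2 · n^3) · k^(-2))^4)^2) / n) · k^2) · n
= (((((n^2 · n^3) · k^(-2))^8) / n) · k^2) · n    [power of a power]
= (((((n^2 · n^3)^8) · ((k^(-2))^8)) / n) · k^2) · n    [power of a product]
= ((((((n^2)^8) · ((n^3)^8)) · ((k^(-2))^8)) / n) · k^2) · n    [power of a product]
= ((((n^16 · ((n^3)^8)) · ((k^(-2))^8)) / n) · k^2) · n    [power of a power]
= ((((n^16 · n^24) · ((k^(-2))^8)) / n) · k^2) · n    [power of a power]
= (((n^40 · ((k^(-2))^8)) / n) · k^2) · n    [product of powers]
= (((n^40 · k^(-16)) / n) · k^2) · n    [power of a power]
= k^(-14)·n^40    [quotient of powers; product of powers]

k^(-14)·n^40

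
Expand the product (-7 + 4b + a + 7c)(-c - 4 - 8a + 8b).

(-7 + 4b + a + 7c)(-c - 4 - 8a + 8b)
= 7c + 28 + 56a - 56b - 4bc - 16b - 32ab + 32b² - ac - 4a - 8a² + 8ab - 7c² - 28c - 56ac + 56bc    [distributive law]
= -21c + 28 + 52a - 72b + 52bc - 24ab + 32b² - 57ac - 8a² - 7c²    [combine like terms]

-21c + 28 + 52a - 72b + 52bc - 24ab + 32b² - 57ac - 8a² - 7c²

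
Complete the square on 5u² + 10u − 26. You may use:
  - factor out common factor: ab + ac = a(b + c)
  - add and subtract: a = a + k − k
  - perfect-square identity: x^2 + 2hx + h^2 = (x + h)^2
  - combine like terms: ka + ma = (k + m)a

5u² + 10u − 26
= 5(u² + 2u) − 26    [factor out 5 from the u-terms]
= 5(u² + 2u + 1 − 1) − 26    [add and subtract 1 inside the bracket]
= 5(u + 1)² − 5 − 26    [perfect-square identity]
= 5(u + 1)² − 31    [combine constants]

5(u + 1)² − 31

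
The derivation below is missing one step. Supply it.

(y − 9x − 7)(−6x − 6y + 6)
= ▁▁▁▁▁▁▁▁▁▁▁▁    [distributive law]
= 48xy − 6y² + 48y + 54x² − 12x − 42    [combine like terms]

By distributive law:

−6xy − 6y² + 6y + 54x² + 54xy − 54x + 42x + 42y − 42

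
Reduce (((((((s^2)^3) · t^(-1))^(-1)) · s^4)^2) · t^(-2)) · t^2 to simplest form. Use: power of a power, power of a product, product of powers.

(((((((s^2)^3) · t^(-1))^(-1)) · s^4)^2) · t^(-2)) · t^2
= (((((((s^2)^3) · t^(-1))^(-1))^2) · ((s^4)^2)) · t^(-2)) · t^2    [power of a product]
= ((((((s^2)^3) · t^(-1))^(-2)) · ((s^4)^2)) · t^(-2)) · t^2    [power of a power]
= ((((((s^2)^3)^(-2)) · ((t^(-1))^(-2))) · ((s^4)^2)) · t^(-2)) · t^2    [power of a product]
= (((((s^2)^(-6)) · ((t^(-1))^(-2))) · ((s^4)^2)) · t^(-2)) · t^2    [power of a power]
= (((s^(-12) · ((t^(-1))^(-2))) · ((s^4)^2)) · t^(-2)) · t^2    [power of a power]
= (((s^(-12) · t^2) · ((s^4)^2)) · t^(-2)) · t^2    [power of a power]
= (((s^(-12) · t^2) · s^8) · t^(-2)) · t^2    [power of a power]
= s^(-4)·t^2    [product of powers]

s^(-4)·t^2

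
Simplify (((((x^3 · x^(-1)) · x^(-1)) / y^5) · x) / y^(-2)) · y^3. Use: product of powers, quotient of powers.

(((((x^3 · x^(-1)) · x^(-1)) / y^5) · x) / y^(-2)) · y^3
= ((((x^2 · x^(-1)) / y^5) · x) / y^(-2)) · y^3    [product of powers]
= (((x / y^5) · x) / y^(-2)) · y^3    [product of powers]
= x^2    [quotient of powers; product of powers]

x^2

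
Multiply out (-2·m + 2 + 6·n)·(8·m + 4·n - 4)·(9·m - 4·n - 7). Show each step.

(-2·m + 2 + 6·n)·(8·m + 4·n - 4)·(9·m - 4·n - 7)
= (-16·m^2 - 8·m·n + 8·m + 16·m + 8·n - 8 + 48·m·n + 24·n^2 - 24·n)·(9·m - 4·n - 7)    [distributive law]
= (-16·m^2 + 40·m·n + 24·m - 16·n - 8 + 24·n^2)·(9·m - 4·n - 7)    [combine like terms]
= -144·m^3 + 64·m^2·n + 112·m^2 + 360·m^2·n - 160·m·n^2 - 280·m·n + 216·m^2 - 96·m·n - 168·m - 144·m·n + 64·n^2 + 112·n - 72·m + 32·n + 56 + 216·m·n^2 - 96·n^3 - 168·n^2    [distributive law]
= -144·m^3 + 424·m^2·n + 328·m^2 + 56·m·n^2 - 520·m·n - 240·m - 104·n^2 + 144·n + 56 - 96·n^3    [combine like terms]

-144·m^3 + 424·m^2·n + 328·m^2 + 56·m·n^2 - 520·m·n - 240·m - 104·n^2 + 144·n + 56 - 96·n^3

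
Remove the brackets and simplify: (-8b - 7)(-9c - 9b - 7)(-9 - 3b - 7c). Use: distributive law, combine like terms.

(-8b - 7)(-9c - 9b - 7)(-9 - 3b - 7c)
= (72bc + 72b^2 + 56b + 63c + 63b + 49)(-9 - 3b - 7c)    [distributive law]
= (72bc + 72b^2 + 119b + 63c + 49)(-9 - 3b - 7c)    [combine like terms]
= -648bc - 216b^2c - 504bc^2 - 648b^2 - 216b^3 - 504b^2c - 1071b - 357b^2 - 833bc - 567c - 189bc - 441c^2 - 441 - 147b - 343c    [distributive law]
= -1670bc - 720b^2c - 504bc^2 - 1005b^2 - 216b^3 - 1218b - 910c - 441c^2 - 441    [combine like terms]

-1670bc - 720b^2c - 504bc^2 - 1005b^2 - 216b^3 - 1218b - 910c - 441c^2 - 441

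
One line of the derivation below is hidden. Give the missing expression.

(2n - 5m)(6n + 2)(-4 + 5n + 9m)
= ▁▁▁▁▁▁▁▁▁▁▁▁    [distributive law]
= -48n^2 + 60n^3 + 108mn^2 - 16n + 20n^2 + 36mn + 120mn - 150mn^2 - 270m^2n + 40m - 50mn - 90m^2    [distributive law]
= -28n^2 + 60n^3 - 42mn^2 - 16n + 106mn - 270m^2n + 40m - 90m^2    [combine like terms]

By distributive law:

(12n^2 + 4n - 30mn - 10m)(-4 + 5n + 9m)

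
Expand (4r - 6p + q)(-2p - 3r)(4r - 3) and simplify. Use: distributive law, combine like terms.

40pr² - 30pr - 48r³ + 36r² + 48p²r - 36p² - 8pqr + 6pq - 12qr² + 9qr

(4r - 6p + q)(-2p - 3r)(4r - 3)
= (-8pr - 12r² + 12p² + 18pr - 2pq - 3qr)(4r - 3)    [distributive law]
= (10pr - 12r² + 12p² - 2pq - 3qr)(4r - 3)    [combine like terms]
= 40pr² - 30pr - 48r³ + 36r² + 48p²r - 36p² - 8pqr + 6pq - 12qr² + 9qr    [distributive law]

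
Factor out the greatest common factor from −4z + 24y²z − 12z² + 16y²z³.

−4z + 24y²z − 12z² + 16y²z³
= 4(−z + 6y²z − 3z² + 4y²z³)    [factor out 4]
= 4z(−1 + 6y² − 3z + 4y²z²)    [factor out z]

4z(−1 + 6y² − 3z + 4y²z²)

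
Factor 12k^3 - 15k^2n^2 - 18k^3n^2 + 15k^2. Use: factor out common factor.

3k^2(4k - 5n^2 - 6kn^2 + 5)

12k^3 - 15k^2n^2 - 18k^3n^2 + 15k^2
= 3(4k^3 - 5k^2n^2 - 6k^3n^2 + 5k^2)    [factor out 3]
= 3k^2(4k - 5n^2 - 6kn^2 + 5)    [factor out k^2]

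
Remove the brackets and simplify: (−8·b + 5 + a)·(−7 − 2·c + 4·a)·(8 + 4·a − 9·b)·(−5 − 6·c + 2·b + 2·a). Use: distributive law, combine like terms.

−4375·b − 5828·b·c + 4046·b² + 2199·a·b + 808·a·b·c − 2746·a·b² + 690·a²·b + 4180·b²·c − 1008·b³ − 1308·b·c² − 492·a·b·c² − 1852·a·b²·c + 1132·a²·b·c + 864·b²·c² − 288·b³·c + 248·a²·b² − 296·a³·b + 576·a·b³ + 1400 + 2080·c − 380·a + 336·a·c − 492·a² + 480·c² + 336·a·c² − 576·a²·c + 88·a³ + 48·a²·c² − 112·a³·c + 32·a⁴

(−8·b + 5 + a)·(−7 − 2·c + 4·a)·(8 + 4·a − 9·b)·(−5 − 6·c + 2·b + 2·a)
= (56·b + 16·b·c − 32·a·b − 35 − 10·c + 20·a − 7·a − 2·a·c + 4·a²)·(8 + 4·a − 9·b)·(−5 − 6·c + 2·b + 2·a)    [distributive law]
= (56·b + 16·b·c − 32·a·b − 35 − 10·c + 13·a − 2·a·c + 4·a²)·(8 + 4·a − 9·b)·(−5 − 6·c + 2·b + 2·a)    [combine like terms]
= (448·b + 224·a·b − 504·b² + 128·b·c + 64·a·b·c − 144·b²·c − 256·a·b − 128·a²·b + 288·a·b² − 280 − 140·a + 315·b − 80·c − 40·a·c + 90·b·c + 104·a + 52·a² − 117·a·b − 16·a·c − 8·a²·c + 18·a·b·c + 32·a² + 16·a³ − 36·a²·b)·(−5 − 6·c + 2·b + 2·a)    [distributive law]
= (763·b − 149·a·b − 504·b² + 218·b·c + 82·a·b·c − 144·b²·c − 164·a²·b + 288·a·b² − 280 − 36·a − 80·c − 56·a·c + 84·a² − 8·a²·c + 16·a³)·(−5 − 6·c + 2·b + 2·a)    [combine like terms]
= −3815·b − 4578·b·c + 1526·b² + 1526·a·b + 745·a·b + 894·a·b·c − 298·a·b² − 298·a²·b + 2520·b² + 3024·b²·c − 1008·b³ − 1008·a·b² − 1090·b·c − 1308·b·c² + 436·b²·c + 436·a·b·c − 410·a·b·c − 492·a·b·c² + 164·a·b²·c + 164·a²·b·c + 720·b²·c + 864·b²·c² − 288·b³·c − 288·a·b²·c + 820·a²·b + 984·a²·b·c − 328·a²·b² − 328·a³·b − 1440·a·b² − 1728·a·b²·c + 576·a·b³ + 576·a²·b² + 1400 + 1680·c − 560·b − 560·a + 180·a + 216·a·c − 72·a·b − 72·a² + 400·c + 480·c² − 160·b·c − 160·a·c + 280·a·c + 336·a·c² − 112·a·b·c − 112·a²·c − 420·a² − 504·a²·c + 168·a²·b + 168·a³ + 40·a²·c + 48·a²·c² − 16·a²·b·c − 16·a³·c − 80·a³ − 96·a³·c + 32·a³·b + 32·a⁴    [distributive law]
= −4375·b − 5828·b·c + 4046·b² + 2199·a·b + 808·a·b·c − 2746·a·b² + 690·a²·b + 4180·b²·c − 1008·b³ − 1308·b·c² − 492·a·b·c² − 1852·a·b²·c + 1132·a²·b·c + 864·b²·c² − 288·b³·c + 248·a²·b² − 296·a³·b + 576·a·b³ + 1400 + 2080·c − 380·a + 336·a·c − 492·a² + 480·c² + 336·a·c² − 576·a²·c + 88·a³ + 48·a²·c² − 112·a³·c + 32·a⁴    [combine like terms]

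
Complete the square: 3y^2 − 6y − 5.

3(y − 1)^2 − 8

3y^2 − 6y − 5
= 3(y^2 − 2y) − 5    [factor out 3 from the y-terms]
= 3(y^2 − 2y + 1 − 1) − 5    [add and subtract 1 inside the bracket]
= 3(y − 1)^2 − 3 − 5    [perfect-square identity]
= 3(y − 1)^2 − 8    [combine constants]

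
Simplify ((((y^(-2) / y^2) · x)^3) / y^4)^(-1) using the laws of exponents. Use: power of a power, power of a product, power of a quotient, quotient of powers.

x^(-3)y^16

((((y^(-2) / y^2) · x)^3) / y^4)^(-1)
= ((((y^(-2) / y^2) · x)^3)^(-1)) / ((y^4)^(-1))    [power of a quotient]
= (((y^(-2) / y^2) · x)^(-3)) / ((y^4)^(-1))    [power of a power]
= (((y^(-2) / y^2)^(-3)) · (x^(-3))) / ((y^4)^(-1))    [power of a product]
= ((((y^(-2))^(-3)) / ((y^2)^(-3))) · (x^(-3))) / ((y^4)^(-1))    [power of a quotient]
= ((y^6 / ((y^2)^(-3))) · (x^(-3))) / ((y^4)^(-1))    [power of a power]
= ((y^6 / y^(-6)) · (x^(-3))) / ((y^4)^(-1))    [power of a power]
= (y^12 · (x^(-3))) / ((y^4)^(-1))    [quotient of powers]
= (y^12 · x^(-3)) / y^(-4)    [power of a power]
= x^(-3)y^16    [quotient of powers]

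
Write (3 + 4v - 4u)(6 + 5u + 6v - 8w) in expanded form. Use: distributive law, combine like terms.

18 - 9u + 42v - 24w - 4uv + 24v² - 32vw - 20u² + 32uw

(3 + 4v - 4u)(6 + 5u + 6v - 8w)
= 18 + 15u + 18v - 24w + 24v + 20uv + 24v² - 32vw - 24u - 20u² - 24uv + 32uw    [distributive law]
= 18 - 9u + 42v - 24w - 4uv + 24v² - 32vw - 20u² + 32uw    [combine like terms]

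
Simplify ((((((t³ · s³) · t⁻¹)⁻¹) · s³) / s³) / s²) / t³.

s⁻⁵t⁻⁵

((((((t³ · s³) · t⁻¹)⁻¹) · s³) / s³) / s²) / t³
= ((((((t³ · s³)⁻¹) · ((t⁻¹)⁻¹)) · s³) / s³) / s²) / t³    [power of a product]
= (((((((t³)⁻¹) · ((s³)⁻¹)) · ((t⁻¹)⁻¹)) · s³) / s³) / s²) / t³    [power of a product]
= (((((t⁻³ · ((s³)⁻¹)) · ((t⁻¹)⁻¹)) · s³) / s³) / s²) / t³    [power of a power]
= (((((t⁻³ · s⁻³) · ((t⁻¹)⁻¹)) · s³) / s³) / s²) / t³    [power of a power]
= (((((t⁻³ · s⁻³) · t) · s³) / s³) / s²) / t³    [power of a power]
= s⁻⁵t⁻⁵    [quotient of powers; product of powers]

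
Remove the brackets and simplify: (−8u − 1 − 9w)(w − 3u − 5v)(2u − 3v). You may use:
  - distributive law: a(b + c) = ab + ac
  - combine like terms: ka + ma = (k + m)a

(−8u − 1 − 9w)(w − 3u − 5v)(2u − 3v)
= (−8uw + 24u² + 40uv − w + 3u + 5v − 9w² + 27uw + 45vw)(2u − 3v)    [distributive law]
= (19uw + 24u² + 40uv − w + 3u + 5v − 9w² + 45vw)(2u − 3v)    [combine like terms]
= 38u²w − 57uvw + 48u³ − 72u²v + 80u²v − 120uv² − 2uw + 3vw + 6u² − 9uv + 10uv − 15v² − 18uw² + 27vw² + 90uvw − 135v²w    [distributive law]
= 38u²w + 33uvw + 48u³ + 8u²v − 120uv² − 2uw + 3vw + 6u² + uv − 15v² − 18uw² + 27vw² − 135v²w    [combine like terms]

38u²w + 33uvw + 48u³ + 8u²v − 120uv² − 2uw + 3vw + 6u² + uv − 15v² − 18uw² + 27vw² − 135v²w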